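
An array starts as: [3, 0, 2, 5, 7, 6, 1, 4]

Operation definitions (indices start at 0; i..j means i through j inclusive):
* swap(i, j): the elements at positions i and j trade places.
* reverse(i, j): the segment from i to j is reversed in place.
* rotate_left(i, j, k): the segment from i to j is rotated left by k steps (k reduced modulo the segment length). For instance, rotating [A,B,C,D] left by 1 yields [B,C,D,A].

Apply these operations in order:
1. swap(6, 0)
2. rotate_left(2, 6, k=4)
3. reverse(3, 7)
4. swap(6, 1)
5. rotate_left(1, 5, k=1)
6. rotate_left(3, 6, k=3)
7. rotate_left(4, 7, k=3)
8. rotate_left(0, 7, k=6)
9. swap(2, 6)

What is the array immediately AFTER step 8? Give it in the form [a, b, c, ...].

After 1 (swap(6, 0)): [1, 0, 2, 5, 7, 6, 3, 4]
After 2 (rotate_left(2, 6, k=4)): [1, 0, 3, 2, 5, 7, 6, 4]
After 3 (reverse(3, 7)): [1, 0, 3, 4, 6, 7, 5, 2]
After 4 (swap(6, 1)): [1, 5, 3, 4, 6, 7, 0, 2]
After 5 (rotate_left(1, 5, k=1)): [1, 3, 4, 6, 7, 5, 0, 2]
After 6 (rotate_left(3, 6, k=3)): [1, 3, 4, 0, 6, 7, 5, 2]
After 7 (rotate_left(4, 7, k=3)): [1, 3, 4, 0, 2, 6, 7, 5]
After 8 (rotate_left(0, 7, k=6)): [7, 5, 1, 3, 4, 0, 2, 6]

Answer: [7, 5, 1, 3, 4, 0, 2, 6]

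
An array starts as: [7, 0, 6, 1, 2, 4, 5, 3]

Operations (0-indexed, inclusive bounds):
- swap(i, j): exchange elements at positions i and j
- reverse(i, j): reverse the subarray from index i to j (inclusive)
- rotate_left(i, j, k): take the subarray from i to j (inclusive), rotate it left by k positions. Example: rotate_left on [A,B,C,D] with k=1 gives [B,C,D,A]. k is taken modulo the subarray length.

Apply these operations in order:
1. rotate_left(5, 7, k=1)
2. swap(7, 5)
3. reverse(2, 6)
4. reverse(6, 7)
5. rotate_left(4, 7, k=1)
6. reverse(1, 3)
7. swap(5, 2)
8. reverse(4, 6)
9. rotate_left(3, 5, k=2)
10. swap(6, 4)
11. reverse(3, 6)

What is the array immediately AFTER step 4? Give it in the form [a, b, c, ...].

Answer: [7, 0, 3, 4, 2, 1, 5, 6]

Derivation:
After 1 (rotate_left(5, 7, k=1)): [7, 0, 6, 1, 2, 5, 3, 4]
After 2 (swap(7, 5)): [7, 0, 6, 1, 2, 4, 3, 5]
After 3 (reverse(2, 6)): [7, 0, 3, 4, 2, 1, 6, 5]
After 4 (reverse(6, 7)): [7, 0, 3, 4, 2, 1, 5, 6]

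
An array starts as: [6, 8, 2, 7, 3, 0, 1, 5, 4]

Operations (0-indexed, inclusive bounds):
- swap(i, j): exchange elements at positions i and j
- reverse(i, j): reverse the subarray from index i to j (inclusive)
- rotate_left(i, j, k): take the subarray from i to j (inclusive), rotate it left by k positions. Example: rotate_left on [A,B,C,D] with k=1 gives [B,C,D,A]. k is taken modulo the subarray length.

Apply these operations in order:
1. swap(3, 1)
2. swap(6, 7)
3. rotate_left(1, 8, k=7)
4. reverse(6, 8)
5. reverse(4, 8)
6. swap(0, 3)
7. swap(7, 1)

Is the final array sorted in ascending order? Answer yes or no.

Answer: no

Derivation:
After 1 (swap(3, 1)): [6, 7, 2, 8, 3, 0, 1, 5, 4]
After 2 (swap(6, 7)): [6, 7, 2, 8, 3, 0, 5, 1, 4]
After 3 (rotate_left(1, 8, k=7)): [6, 4, 7, 2, 8, 3, 0, 5, 1]
After 4 (reverse(6, 8)): [6, 4, 7, 2, 8, 3, 1, 5, 0]
After 5 (reverse(4, 8)): [6, 4, 7, 2, 0, 5, 1, 3, 8]
After 6 (swap(0, 3)): [2, 4, 7, 6, 0, 5, 1, 3, 8]
After 7 (swap(7, 1)): [2, 3, 7, 6, 0, 5, 1, 4, 8]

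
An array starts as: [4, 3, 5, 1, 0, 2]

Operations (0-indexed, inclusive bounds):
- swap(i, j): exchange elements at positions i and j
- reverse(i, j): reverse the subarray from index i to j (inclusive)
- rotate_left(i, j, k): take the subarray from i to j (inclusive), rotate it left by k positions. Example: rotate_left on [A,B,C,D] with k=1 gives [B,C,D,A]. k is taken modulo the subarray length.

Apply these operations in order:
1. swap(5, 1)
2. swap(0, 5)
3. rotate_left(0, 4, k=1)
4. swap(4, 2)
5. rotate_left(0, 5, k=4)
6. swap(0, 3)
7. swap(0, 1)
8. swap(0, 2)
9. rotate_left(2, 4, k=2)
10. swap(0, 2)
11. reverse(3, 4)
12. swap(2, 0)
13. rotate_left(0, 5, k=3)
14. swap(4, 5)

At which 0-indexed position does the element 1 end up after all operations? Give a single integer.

After 1 (swap(5, 1)): [4, 2, 5, 1, 0, 3]
After 2 (swap(0, 5)): [3, 2, 5, 1, 0, 4]
After 3 (rotate_left(0, 4, k=1)): [2, 5, 1, 0, 3, 4]
After 4 (swap(4, 2)): [2, 5, 3, 0, 1, 4]
After 5 (rotate_left(0, 5, k=4)): [1, 4, 2, 5, 3, 0]
After 6 (swap(0, 3)): [5, 4, 2, 1, 3, 0]
After 7 (swap(0, 1)): [4, 5, 2, 1, 3, 0]
After 8 (swap(0, 2)): [2, 5, 4, 1, 3, 0]
After 9 (rotate_left(2, 4, k=2)): [2, 5, 3, 4, 1, 0]
After 10 (swap(0, 2)): [3, 5, 2, 4, 1, 0]
After 11 (reverse(3, 4)): [3, 5, 2, 1, 4, 0]
After 12 (swap(2, 0)): [2, 5, 3, 1, 4, 0]
After 13 (rotate_left(0, 5, k=3)): [1, 4, 0, 2, 5, 3]
After 14 (swap(4, 5)): [1, 4, 0, 2, 3, 5]

Answer: 0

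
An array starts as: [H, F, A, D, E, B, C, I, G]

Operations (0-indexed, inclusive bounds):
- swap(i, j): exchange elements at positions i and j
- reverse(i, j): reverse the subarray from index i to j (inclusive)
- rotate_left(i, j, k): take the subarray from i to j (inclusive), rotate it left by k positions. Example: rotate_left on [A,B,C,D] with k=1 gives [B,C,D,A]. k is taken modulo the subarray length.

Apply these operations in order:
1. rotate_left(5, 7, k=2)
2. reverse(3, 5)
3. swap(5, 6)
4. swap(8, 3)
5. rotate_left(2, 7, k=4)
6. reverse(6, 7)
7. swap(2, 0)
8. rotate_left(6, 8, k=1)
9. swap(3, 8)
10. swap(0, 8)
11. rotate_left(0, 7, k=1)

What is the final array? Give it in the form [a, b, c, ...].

Answer: [F, H, B, A, G, E, I, C, D]

Derivation:
After 1 (rotate_left(5, 7, k=2)): [H, F, A, D, E, I, B, C, G]
After 2 (reverse(3, 5)): [H, F, A, I, E, D, B, C, G]
After 3 (swap(5, 6)): [H, F, A, I, E, B, D, C, G]
After 4 (swap(8, 3)): [H, F, A, G, E, B, D, C, I]
After 5 (rotate_left(2, 7, k=4)): [H, F, D, C, A, G, E, B, I]
After 6 (reverse(6, 7)): [H, F, D, C, A, G, B, E, I]
After 7 (swap(2, 0)): [D, F, H, C, A, G, B, E, I]
After 8 (rotate_left(6, 8, k=1)): [D, F, H, C, A, G, E, I, B]
After 9 (swap(3, 8)): [D, F, H, B, A, G, E, I, C]
After 10 (swap(0, 8)): [C, F, H, B, A, G, E, I, D]
After 11 (rotate_left(0, 7, k=1)): [F, H, B, A, G, E, I, C, D]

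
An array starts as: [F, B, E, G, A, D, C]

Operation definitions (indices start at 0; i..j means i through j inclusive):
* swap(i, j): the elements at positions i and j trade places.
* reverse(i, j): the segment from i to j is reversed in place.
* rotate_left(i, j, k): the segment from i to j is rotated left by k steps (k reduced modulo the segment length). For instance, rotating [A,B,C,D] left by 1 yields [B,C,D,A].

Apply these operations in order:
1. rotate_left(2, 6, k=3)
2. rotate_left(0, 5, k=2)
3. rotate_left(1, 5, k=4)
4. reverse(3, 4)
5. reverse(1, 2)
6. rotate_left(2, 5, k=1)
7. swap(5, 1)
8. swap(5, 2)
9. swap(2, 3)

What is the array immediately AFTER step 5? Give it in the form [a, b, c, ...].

After 1 (rotate_left(2, 6, k=3)): [F, B, D, C, E, G, A]
After 2 (rotate_left(0, 5, k=2)): [D, C, E, G, F, B, A]
After 3 (rotate_left(1, 5, k=4)): [D, B, C, E, G, F, A]
After 4 (reverse(3, 4)): [D, B, C, G, E, F, A]
After 5 (reverse(1, 2)): [D, C, B, G, E, F, A]

Answer: [D, C, B, G, E, F, A]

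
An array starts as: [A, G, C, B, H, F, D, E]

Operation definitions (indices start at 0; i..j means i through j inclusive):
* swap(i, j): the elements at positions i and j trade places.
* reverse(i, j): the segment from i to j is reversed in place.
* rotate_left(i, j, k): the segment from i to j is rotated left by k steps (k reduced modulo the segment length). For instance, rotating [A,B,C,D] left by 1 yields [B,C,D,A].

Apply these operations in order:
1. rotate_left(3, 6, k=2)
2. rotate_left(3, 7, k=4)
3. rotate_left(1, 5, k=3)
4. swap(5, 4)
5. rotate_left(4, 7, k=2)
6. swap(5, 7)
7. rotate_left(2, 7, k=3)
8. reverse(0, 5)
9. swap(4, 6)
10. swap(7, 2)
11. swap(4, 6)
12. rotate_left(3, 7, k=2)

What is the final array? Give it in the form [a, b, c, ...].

Answer: [D, H, B, A, G, E, C, F]

Derivation:
After 1 (rotate_left(3, 6, k=2)): [A, G, C, F, D, B, H, E]
After 2 (rotate_left(3, 7, k=4)): [A, G, C, E, F, D, B, H]
After 3 (rotate_left(1, 5, k=3)): [A, F, D, G, C, E, B, H]
After 4 (swap(5, 4)): [A, F, D, G, E, C, B, H]
After 5 (rotate_left(4, 7, k=2)): [A, F, D, G, B, H, E, C]
After 6 (swap(5, 7)): [A, F, D, G, B, C, E, H]
After 7 (rotate_left(2, 7, k=3)): [A, F, C, E, H, D, G, B]
After 8 (reverse(0, 5)): [D, H, E, C, F, A, G, B]
After 9 (swap(4, 6)): [D, H, E, C, G, A, F, B]
After 10 (swap(7, 2)): [D, H, B, C, G, A, F, E]
After 11 (swap(4, 6)): [D, H, B, C, F, A, G, E]
After 12 (rotate_left(3, 7, k=2)): [D, H, B, A, G, E, C, F]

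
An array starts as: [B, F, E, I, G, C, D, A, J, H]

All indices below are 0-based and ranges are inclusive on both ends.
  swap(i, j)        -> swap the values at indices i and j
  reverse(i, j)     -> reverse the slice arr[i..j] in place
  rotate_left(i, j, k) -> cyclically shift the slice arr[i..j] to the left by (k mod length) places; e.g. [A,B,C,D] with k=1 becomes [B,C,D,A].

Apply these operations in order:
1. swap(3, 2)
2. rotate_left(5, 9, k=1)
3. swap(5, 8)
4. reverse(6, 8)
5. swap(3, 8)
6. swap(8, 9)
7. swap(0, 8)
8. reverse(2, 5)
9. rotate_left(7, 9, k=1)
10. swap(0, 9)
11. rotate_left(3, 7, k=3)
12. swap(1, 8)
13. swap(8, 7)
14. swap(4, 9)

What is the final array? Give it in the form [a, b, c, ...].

After 1 (swap(3, 2)): [B, F, I, E, G, C, D, A, J, H]
After 2 (rotate_left(5, 9, k=1)): [B, F, I, E, G, D, A, J, H, C]
After 3 (swap(5, 8)): [B, F, I, E, G, H, A, J, D, C]
After 4 (reverse(6, 8)): [B, F, I, E, G, H, D, J, A, C]
After 5 (swap(3, 8)): [B, F, I, A, G, H, D, J, E, C]
After 6 (swap(8, 9)): [B, F, I, A, G, H, D, J, C, E]
After 7 (swap(0, 8)): [C, F, I, A, G, H, D, J, B, E]
After 8 (reverse(2, 5)): [C, F, H, G, A, I, D, J, B, E]
After 9 (rotate_left(7, 9, k=1)): [C, F, H, G, A, I, D, B, E, J]
After 10 (swap(0, 9)): [J, F, H, G, A, I, D, B, E, C]
After 11 (rotate_left(3, 7, k=3)): [J, F, H, D, B, G, A, I, E, C]
After 12 (swap(1, 8)): [J, E, H, D, B, G, A, I, F, C]
After 13 (swap(8, 7)): [J, E, H, D, B, G, A, F, I, C]
After 14 (swap(4, 9)): [J, E, H, D, C, G, A, F, I, B]

Answer: [J, E, H, D, C, G, A, F, I, B]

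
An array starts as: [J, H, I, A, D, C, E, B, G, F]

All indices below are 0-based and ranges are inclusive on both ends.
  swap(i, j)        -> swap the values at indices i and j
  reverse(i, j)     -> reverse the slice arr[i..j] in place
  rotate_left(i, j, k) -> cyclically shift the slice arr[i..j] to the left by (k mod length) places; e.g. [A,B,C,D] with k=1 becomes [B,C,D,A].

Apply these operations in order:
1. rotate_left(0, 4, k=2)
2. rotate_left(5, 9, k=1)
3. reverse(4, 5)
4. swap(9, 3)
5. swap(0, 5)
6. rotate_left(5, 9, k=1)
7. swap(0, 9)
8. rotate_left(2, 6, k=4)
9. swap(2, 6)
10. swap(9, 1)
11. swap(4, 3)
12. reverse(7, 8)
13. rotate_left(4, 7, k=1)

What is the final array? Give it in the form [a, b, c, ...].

Answer: [I, H, B, C, E, G, J, D, F, A]

Derivation:
After 1 (rotate_left(0, 4, k=2)): [I, A, D, J, H, C, E, B, G, F]
After 2 (rotate_left(5, 9, k=1)): [I, A, D, J, H, E, B, G, F, C]
After 3 (reverse(4, 5)): [I, A, D, J, E, H, B, G, F, C]
After 4 (swap(9, 3)): [I, A, D, C, E, H, B, G, F, J]
After 5 (swap(0, 5)): [H, A, D, C, E, I, B, G, F, J]
After 6 (rotate_left(5, 9, k=1)): [H, A, D, C, E, B, G, F, J, I]
After 7 (swap(0, 9)): [I, A, D, C, E, B, G, F, J, H]
After 8 (rotate_left(2, 6, k=4)): [I, A, G, D, C, E, B, F, J, H]
After 9 (swap(2, 6)): [I, A, B, D, C, E, G, F, J, H]
After 10 (swap(9, 1)): [I, H, B, D, C, E, G, F, J, A]
After 11 (swap(4, 3)): [I, H, B, C, D, E, G, F, J, A]
After 12 (reverse(7, 8)): [I, H, B, C, D, E, G, J, F, A]
After 13 (rotate_left(4, 7, k=1)): [I, H, B, C, E, G, J, D, F, A]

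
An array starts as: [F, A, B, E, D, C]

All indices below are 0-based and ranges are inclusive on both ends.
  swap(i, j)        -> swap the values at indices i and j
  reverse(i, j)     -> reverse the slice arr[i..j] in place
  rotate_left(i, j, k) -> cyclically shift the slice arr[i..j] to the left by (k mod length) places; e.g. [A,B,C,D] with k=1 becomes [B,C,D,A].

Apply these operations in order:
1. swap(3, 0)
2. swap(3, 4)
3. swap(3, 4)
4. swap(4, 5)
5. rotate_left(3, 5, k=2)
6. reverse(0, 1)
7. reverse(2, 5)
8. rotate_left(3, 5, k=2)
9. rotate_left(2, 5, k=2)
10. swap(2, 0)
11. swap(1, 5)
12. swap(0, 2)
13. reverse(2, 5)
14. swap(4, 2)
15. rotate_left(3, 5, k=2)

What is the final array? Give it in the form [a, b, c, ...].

After 1 (swap(3, 0)): [E, A, B, F, D, C]
After 2 (swap(3, 4)): [E, A, B, D, F, C]
After 3 (swap(3, 4)): [E, A, B, F, D, C]
After 4 (swap(4, 5)): [E, A, B, F, C, D]
After 5 (rotate_left(3, 5, k=2)): [E, A, B, D, F, C]
After 6 (reverse(0, 1)): [A, E, B, D, F, C]
After 7 (reverse(2, 5)): [A, E, C, F, D, B]
After 8 (rotate_left(3, 5, k=2)): [A, E, C, B, F, D]
After 9 (rotate_left(2, 5, k=2)): [A, E, F, D, C, B]
After 10 (swap(2, 0)): [F, E, A, D, C, B]
After 11 (swap(1, 5)): [F, B, A, D, C, E]
After 12 (swap(0, 2)): [A, B, F, D, C, E]
After 13 (reverse(2, 5)): [A, B, E, C, D, F]
After 14 (swap(4, 2)): [A, B, D, C, E, F]
After 15 (rotate_left(3, 5, k=2)): [A, B, D, F, C, E]

Answer: [A, B, D, F, C, E]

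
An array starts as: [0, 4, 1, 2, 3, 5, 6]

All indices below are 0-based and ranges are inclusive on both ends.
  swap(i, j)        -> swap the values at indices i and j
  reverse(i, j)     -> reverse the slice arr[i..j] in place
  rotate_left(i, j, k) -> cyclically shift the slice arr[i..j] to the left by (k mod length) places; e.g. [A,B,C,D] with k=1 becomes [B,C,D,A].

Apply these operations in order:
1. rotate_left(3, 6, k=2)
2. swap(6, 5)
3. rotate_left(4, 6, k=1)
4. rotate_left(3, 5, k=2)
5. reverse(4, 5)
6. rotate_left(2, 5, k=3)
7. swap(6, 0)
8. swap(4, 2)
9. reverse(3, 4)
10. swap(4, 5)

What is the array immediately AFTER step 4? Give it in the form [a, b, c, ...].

After 1 (rotate_left(3, 6, k=2)): [0, 4, 1, 5, 6, 2, 3]
After 2 (swap(6, 5)): [0, 4, 1, 5, 6, 3, 2]
After 3 (rotate_left(4, 6, k=1)): [0, 4, 1, 5, 3, 2, 6]
After 4 (rotate_left(3, 5, k=2)): [0, 4, 1, 2, 5, 3, 6]

Answer: [0, 4, 1, 2, 5, 3, 6]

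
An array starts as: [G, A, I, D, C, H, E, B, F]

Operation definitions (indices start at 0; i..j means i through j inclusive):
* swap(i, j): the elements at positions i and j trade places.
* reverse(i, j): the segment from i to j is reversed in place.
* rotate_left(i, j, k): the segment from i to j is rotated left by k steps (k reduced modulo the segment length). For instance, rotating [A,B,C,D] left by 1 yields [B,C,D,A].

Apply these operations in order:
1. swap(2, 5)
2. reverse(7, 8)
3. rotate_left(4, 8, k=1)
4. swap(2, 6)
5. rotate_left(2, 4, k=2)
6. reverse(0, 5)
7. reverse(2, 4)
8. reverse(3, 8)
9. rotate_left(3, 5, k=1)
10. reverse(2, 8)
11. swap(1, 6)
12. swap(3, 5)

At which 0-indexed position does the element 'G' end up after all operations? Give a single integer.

After 1 (swap(2, 5)): [G, A, H, D, C, I, E, B, F]
After 2 (reverse(7, 8)): [G, A, H, D, C, I, E, F, B]
After 3 (rotate_left(4, 8, k=1)): [G, A, H, D, I, E, F, B, C]
After 4 (swap(2, 6)): [G, A, F, D, I, E, H, B, C]
After 5 (rotate_left(2, 4, k=2)): [G, A, I, F, D, E, H, B, C]
After 6 (reverse(0, 5)): [E, D, F, I, A, G, H, B, C]
After 7 (reverse(2, 4)): [E, D, A, I, F, G, H, B, C]
After 8 (reverse(3, 8)): [E, D, A, C, B, H, G, F, I]
After 9 (rotate_left(3, 5, k=1)): [E, D, A, B, H, C, G, F, I]
After 10 (reverse(2, 8)): [E, D, I, F, G, C, H, B, A]
After 11 (swap(1, 6)): [E, H, I, F, G, C, D, B, A]
After 12 (swap(3, 5)): [E, H, I, C, G, F, D, B, A]

Answer: 4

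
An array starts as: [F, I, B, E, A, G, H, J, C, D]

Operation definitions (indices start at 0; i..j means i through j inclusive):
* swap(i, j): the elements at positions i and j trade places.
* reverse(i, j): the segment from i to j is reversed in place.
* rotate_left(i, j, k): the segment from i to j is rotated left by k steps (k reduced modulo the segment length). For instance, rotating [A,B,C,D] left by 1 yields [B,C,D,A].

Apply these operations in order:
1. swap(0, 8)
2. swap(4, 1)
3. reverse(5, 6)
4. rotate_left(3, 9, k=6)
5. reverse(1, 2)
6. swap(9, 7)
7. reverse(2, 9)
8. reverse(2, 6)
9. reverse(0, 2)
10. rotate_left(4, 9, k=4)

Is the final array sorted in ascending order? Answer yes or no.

After 1 (swap(0, 8)): [C, I, B, E, A, G, H, J, F, D]
After 2 (swap(4, 1)): [C, A, B, E, I, G, H, J, F, D]
After 3 (reverse(5, 6)): [C, A, B, E, I, H, G, J, F, D]
After 4 (rotate_left(3, 9, k=6)): [C, A, B, D, E, I, H, G, J, F]
After 5 (reverse(1, 2)): [C, B, A, D, E, I, H, G, J, F]
After 6 (swap(9, 7)): [C, B, A, D, E, I, H, F, J, G]
After 7 (reverse(2, 9)): [C, B, G, J, F, H, I, E, D, A]
After 8 (reverse(2, 6)): [C, B, I, H, F, J, G, E, D, A]
After 9 (reverse(0, 2)): [I, B, C, H, F, J, G, E, D, A]
After 10 (rotate_left(4, 9, k=4)): [I, B, C, H, D, A, F, J, G, E]

Answer: no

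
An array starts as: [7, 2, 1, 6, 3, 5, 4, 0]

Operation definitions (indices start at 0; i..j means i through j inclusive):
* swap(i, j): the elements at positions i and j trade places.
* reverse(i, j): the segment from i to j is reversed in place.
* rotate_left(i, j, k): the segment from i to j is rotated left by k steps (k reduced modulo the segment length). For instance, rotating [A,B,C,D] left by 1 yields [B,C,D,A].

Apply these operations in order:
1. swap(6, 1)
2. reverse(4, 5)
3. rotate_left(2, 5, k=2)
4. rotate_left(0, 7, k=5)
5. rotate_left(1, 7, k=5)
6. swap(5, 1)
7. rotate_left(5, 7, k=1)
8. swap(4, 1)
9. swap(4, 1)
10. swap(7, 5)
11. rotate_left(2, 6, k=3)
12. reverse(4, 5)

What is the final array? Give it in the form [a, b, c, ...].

Answer: [6, 7, 3, 5, 2, 1, 0, 4]

Derivation:
After 1 (swap(6, 1)): [7, 4, 1, 6, 3, 5, 2, 0]
After 2 (reverse(4, 5)): [7, 4, 1, 6, 5, 3, 2, 0]
After 3 (rotate_left(2, 5, k=2)): [7, 4, 5, 3, 1, 6, 2, 0]
After 4 (rotate_left(0, 7, k=5)): [6, 2, 0, 7, 4, 5, 3, 1]
After 5 (rotate_left(1, 7, k=5)): [6, 3, 1, 2, 0, 7, 4, 5]
After 6 (swap(5, 1)): [6, 7, 1, 2, 0, 3, 4, 5]
After 7 (rotate_left(5, 7, k=1)): [6, 7, 1, 2, 0, 4, 5, 3]
After 8 (swap(4, 1)): [6, 0, 1, 2, 7, 4, 5, 3]
After 9 (swap(4, 1)): [6, 7, 1, 2, 0, 4, 5, 3]
After 10 (swap(7, 5)): [6, 7, 1, 2, 0, 3, 5, 4]
After 11 (rotate_left(2, 6, k=3)): [6, 7, 3, 5, 1, 2, 0, 4]
After 12 (reverse(4, 5)): [6, 7, 3, 5, 2, 1, 0, 4]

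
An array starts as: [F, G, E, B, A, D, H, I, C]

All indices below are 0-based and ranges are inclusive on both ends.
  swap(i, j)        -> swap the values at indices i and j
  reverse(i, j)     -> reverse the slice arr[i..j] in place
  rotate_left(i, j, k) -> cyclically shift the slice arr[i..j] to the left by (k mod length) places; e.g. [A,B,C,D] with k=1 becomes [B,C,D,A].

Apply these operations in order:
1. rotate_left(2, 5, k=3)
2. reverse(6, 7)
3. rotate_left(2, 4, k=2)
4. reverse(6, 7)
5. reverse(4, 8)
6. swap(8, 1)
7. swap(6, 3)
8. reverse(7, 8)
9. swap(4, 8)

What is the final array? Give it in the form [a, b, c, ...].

Answer: [F, E, B, H, A, I, D, G, C]

Derivation:
After 1 (rotate_left(2, 5, k=3)): [F, G, D, E, B, A, H, I, C]
After 2 (reverse(6, 7)): [F, G, D, E, B, A, I, H, C]
After 3 (rotate_left(2, 4, k=2)): [F, G, B, D, E, A, I, H, C]
After 4 (reverse(6, 7)): [F, G, B, D, E, A, H, I, C]
After 5 (reverse(4, 8)): [F, G, B, D, C, I, H, A, E]
After 6 (swap(8, 1)): [F, E, B, D, C, I, H, A, G]
After 7 (swap(6, 3)): [F, E, B, H, C, I, D, A, G]
After 8 (reverse(7, 8)): [F, E, B, H, C, I, D, G, A]
After 9 (swap(4, 8)): [F, E, B, H, A, I, D, G, C]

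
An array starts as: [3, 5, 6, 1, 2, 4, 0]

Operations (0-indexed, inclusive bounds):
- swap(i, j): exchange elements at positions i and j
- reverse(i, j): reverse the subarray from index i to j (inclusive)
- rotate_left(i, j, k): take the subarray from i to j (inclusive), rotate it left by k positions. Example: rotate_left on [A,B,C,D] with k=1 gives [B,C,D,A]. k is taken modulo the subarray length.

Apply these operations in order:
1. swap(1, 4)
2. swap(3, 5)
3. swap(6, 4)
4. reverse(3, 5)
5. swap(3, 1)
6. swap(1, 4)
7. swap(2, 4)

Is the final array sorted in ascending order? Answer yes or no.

Answer: no

Derivation:
After 1 (swap(1, 4)): [3, 2, 6, 1, 5, 4, 0]
After 2 (swap(3, 5)): [3, 2, 6, 4, 5, 1, 0]
After 3 (swap(6, 4)): [3, 2, 6, 4, 0, 1, 5]
After 4 (reverse(3, 5)): [3, 2, 6, 1, 0, 4, 5]
After 5 (swap(3, 1)): [3, 1, 6, 2, 0, 4, 5]
After 6 (swap(1, 4)): [3, 0, 6, 2, 1, 4, 5]
After 7 (swap(2, 4)): [3, 0, 1, 2, 6, 4, 5]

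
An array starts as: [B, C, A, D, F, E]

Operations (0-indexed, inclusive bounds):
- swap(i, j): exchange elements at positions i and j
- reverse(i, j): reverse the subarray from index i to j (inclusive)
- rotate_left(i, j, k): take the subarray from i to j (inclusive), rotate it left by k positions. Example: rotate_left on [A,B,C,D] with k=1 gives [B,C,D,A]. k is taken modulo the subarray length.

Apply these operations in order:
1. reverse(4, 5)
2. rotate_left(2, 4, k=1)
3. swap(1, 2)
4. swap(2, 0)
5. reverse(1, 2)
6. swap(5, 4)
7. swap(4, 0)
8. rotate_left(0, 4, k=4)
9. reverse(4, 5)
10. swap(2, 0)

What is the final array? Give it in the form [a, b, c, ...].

After 1 (reverse(4, 5)): [B, C, A, D, E, F]
After 2 (rotate_left(2, 4, k=1)): [B, C, D, E, A, F]
After 3 (swap(1, 2)): [B, D, C, E, A, F]
After 4 (swap(2, 0)): [C, D, B, E, A, F]
After 5 (reverse(1, 2)): [C, B, D, E, A, F]
After 6 (swap(5, 4)): [C, B, D, E, F, A]
After 7 (swap(4, 0)): [F, B, D, E, C, A]
After 8 (rotate_left(0, 4, k=4)): [C, F, B, D, E, A]
After 9 (reverse(4, 5)): [C, F, B, D, A, E]
After 10 (swap(2, 0)): [B, F, C, D, A, E]

Answer: [B, F, C, D, A, E]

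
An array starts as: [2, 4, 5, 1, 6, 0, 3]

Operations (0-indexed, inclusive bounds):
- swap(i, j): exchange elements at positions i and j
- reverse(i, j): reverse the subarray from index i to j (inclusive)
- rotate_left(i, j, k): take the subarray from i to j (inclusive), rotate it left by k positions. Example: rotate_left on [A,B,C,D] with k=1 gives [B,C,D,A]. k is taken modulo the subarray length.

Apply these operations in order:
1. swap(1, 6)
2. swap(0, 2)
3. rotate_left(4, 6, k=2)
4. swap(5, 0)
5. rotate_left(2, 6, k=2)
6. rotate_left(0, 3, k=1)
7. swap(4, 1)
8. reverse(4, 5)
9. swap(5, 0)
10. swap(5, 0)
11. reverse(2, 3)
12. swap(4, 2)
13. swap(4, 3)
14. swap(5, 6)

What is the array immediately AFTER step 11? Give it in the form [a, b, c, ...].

Answer: [3, 0, 6, 5, 2, 4, 1]

Derivation:
After 1 (swap(1, 6)): [2, 3, 5, 1, 6, 0, 4]
After 2 (swap(0, 2)): [5, 3, 2, 1, 6, 0, 4]
After 3 (rotate_left(4, 6, k=2)): [5, 3, 2, 1, 4, 6, 0]
After 4 (swap(5, 0)): [6, 3, 2, 1, 4, 5, 0]
After 5 (rotate_left(2, 6, k=2)): [6, 3, 4, 5, 0, 2, 1]
After 6 (rotate_left(0, 3, k=1)): [3, 4, 5, 6, 0, 2, 1]
After 7 (swap(4, 1)): [3, 0, 5, 6, 4, 2, 1]
After 8 (reverse(4, 5)): [3, 0, 5, 6, 2, 4, 1]
After 9 (swap(5, 0)): [4, 0, 5, 6, 2, 3, 1]
After 10 (swap(5, 0)): [3, 0, 5, 6, 2, 4, 1]
After 11 (reverse(2, 3)): [3, 0, 6, 5, 2, 4, 1]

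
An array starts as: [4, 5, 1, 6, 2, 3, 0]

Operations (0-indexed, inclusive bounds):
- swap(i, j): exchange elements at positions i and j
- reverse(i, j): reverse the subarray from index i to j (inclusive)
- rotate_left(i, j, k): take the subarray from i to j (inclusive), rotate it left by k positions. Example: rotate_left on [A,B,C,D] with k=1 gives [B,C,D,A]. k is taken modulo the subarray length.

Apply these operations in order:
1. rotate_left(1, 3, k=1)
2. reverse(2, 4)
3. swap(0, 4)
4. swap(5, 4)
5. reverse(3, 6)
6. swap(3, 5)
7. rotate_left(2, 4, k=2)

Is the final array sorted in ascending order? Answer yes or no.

After 1 (rotate_left(1, 3, k=1)): [4, 1, 6, 5, 2, 3, 0]
After 2 (reverse(2, 4)): [4, 1, 2, 5, 6, 3, 0]
After 3 (swap(0, 4)): [6, 1, 2, 5, 4, 3, 0]
After 4 (swap(5, 4)): [6, 1, 2, 5, 3, 4, 0]
After 5 (reverse(3, 6)): [6, 1, 2, 0, 4, 3, 5]
After 6 (swap(3, 5)): [6, 1, 2, 3, 4, 0, 5]
After 7 (rotate_left(2, 4, k=2)): [6, 1, 4, 2, 3, 0, 5]

Answer: no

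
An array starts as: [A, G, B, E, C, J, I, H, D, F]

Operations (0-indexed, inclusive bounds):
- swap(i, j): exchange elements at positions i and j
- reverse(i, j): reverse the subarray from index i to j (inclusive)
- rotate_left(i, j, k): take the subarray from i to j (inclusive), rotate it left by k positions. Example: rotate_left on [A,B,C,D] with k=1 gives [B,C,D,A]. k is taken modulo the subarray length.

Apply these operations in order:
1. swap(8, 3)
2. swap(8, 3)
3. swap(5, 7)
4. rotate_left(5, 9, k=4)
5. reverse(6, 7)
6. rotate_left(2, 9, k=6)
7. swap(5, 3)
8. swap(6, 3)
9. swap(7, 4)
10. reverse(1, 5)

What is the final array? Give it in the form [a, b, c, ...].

Answer: [A, D, F, C, J, G, E, B, I, H]

Derivation:
After 1 (swap(8, 3)): [A, G, B, D, C, J, I, H, E, F]
After 2 (swap(8, 3)): [A, G, B, E, C, J, I, H, D, F]
After 3 (swap(5, 7)): [A, G, B, E, C, H, I, J, D, F]
After 4 (rotate_left(5, 9, k=4)): [A, G, B, E, C, F, H, I, J, D]
After 5 (reverse(6, 7)): [A, G, B, E, C, F, I, H, J, D]
After 6 (rotate_left(2, 9, k=6)): [A, G, J, D, B, E, C, F, I, H]
After 7 (swap(5, 3)): [A, G, J, E, B, D, C, F, I, H]
After 8 (swap(6, 3)): [A, G, J, C, B, D, E, F, I, H]
After 9 (swap(7, 4)): [A, G, J, C, F, D, E, B, I, H]
After 10 (reverse(1, 5)): [A, D, F, C, J, G, E, B, I, H]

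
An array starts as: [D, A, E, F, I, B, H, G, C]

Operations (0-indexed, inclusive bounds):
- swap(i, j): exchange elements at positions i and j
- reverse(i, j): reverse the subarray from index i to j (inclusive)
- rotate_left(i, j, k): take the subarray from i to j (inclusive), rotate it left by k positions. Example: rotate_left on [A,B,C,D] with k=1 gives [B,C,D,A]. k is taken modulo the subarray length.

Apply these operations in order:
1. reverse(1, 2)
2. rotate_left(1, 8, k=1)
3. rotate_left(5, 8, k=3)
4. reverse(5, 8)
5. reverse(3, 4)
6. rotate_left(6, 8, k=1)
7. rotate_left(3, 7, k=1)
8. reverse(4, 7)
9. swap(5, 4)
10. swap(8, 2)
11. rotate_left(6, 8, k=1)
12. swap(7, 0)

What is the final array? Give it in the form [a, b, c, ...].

Answer: [F, A, G, I, E, B, C, D, H]

Derivation:
After 1 (reverse(1, 2)): [D, E, A, F, I, B, H, G, C]
After 2 (rotate_left(1, 8, k=1)): [D, A, F, I, B, H, G, C, E]
After 3 (rotate_left(5, 8, k=3)): [D, A, F, I, B, E, H, G, C]
After 4 (reverse(5, 8)): [D, A, F, I, B, C, G, H, E]
After 5 (reverse(3, 4)): [D, A, F, B, I, C, G, H, E]
After 6 (rotate_left(6, 8, k=1)): [D, A, F, B, I, C, H, E, G]
After 7 (rotate_left(3, 7, k=1)): [D, A, F, I, C, H, E, B, G]
After 8 (reverse(4, 7)): [D, A, F, I, B, E, H, C, G]
After 9 (swap(5, 4)): [D, A, F, I, E, B, H, C, G]
After 10 (swap(8, 2)): [D, A, G, I, E, B, H, C, F]
After 11 (rotate_left(6, 8, k=1)): [D, A, G, I, E, B, C, F, H]
After 12 (swap(7, 0)): [F, A, G, I, E, B, C, D, H]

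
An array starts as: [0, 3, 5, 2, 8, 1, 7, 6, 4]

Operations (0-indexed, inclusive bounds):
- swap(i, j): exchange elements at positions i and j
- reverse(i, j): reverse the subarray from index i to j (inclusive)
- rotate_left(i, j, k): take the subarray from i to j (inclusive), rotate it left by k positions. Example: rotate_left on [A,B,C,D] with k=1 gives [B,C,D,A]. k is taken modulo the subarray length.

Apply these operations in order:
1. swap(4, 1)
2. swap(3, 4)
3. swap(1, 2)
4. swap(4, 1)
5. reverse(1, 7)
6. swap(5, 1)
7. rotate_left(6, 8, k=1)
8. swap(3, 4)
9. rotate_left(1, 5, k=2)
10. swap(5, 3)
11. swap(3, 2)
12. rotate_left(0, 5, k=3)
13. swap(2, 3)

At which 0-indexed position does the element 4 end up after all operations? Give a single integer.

After 1 (swap(4, 1)): [0, 8, 5, 2, 3, 1, 7, 6, 4]
After 2 (swap(3, 4)): [0, 8, 5, 3, 2, 1, 7, 6, 4]
After 3 (swap(1, 2)): [0, 5, 8, 3, 2, 1, 7, 6, 4]
After 4 (swap(4, 1)): [0, 2, 8, 3, 5, 1, 7, 6, 4]
After 5 (reverse(1, 7)): [0, 6, 7, 1, 5, 3, 8, 2, 4]
After 6 (swap(5, 1)): [0, 3, 7, 1, 5, 6, 8, 2, 4]
After 7 (rotate_left(6, 8, k=1)): [0, 3, 7, 1, 5, 6, 2, 4, 8]
After 8 (swap(3, 4)): [0, 3, 7, 5, 1, 6, 2, 4, 8]
After 9 (rotate_left(1, 5, k=2)): [0, 5, 1, 6, 3, 7, 2, 4, 8]
After 10 (swap(5, 3)): [0, 5, 1, 7, 3, 6, 2, 4, 8]
After 11 (swap(3, 2)): [0, 5, 7, 1, 3, 6, 2, 4, 8]
After 12 (rotate_left(0, 5, k=3)): [1, 3, 6, 0, 5, 7, 2, 4, 8]
After 13 (swap(2, 3)): [1, 3, 0, 6, 5, 7, 2, 4, 8]

Answer: 7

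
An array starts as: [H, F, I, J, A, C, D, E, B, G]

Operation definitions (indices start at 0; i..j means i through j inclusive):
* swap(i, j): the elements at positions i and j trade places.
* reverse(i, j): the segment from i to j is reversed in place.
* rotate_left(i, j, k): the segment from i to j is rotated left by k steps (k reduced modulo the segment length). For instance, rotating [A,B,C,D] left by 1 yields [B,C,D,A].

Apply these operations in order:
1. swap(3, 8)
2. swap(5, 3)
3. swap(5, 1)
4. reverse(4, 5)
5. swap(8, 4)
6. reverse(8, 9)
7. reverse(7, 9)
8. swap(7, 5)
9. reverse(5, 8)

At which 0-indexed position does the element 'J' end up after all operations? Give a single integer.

Answer: 4

Derivation:
After 1 (swap(3, 8)): [H, F, I, B, A, C, D, E, J, G]
After 2 (swap(5, 3)): [H, F, I, C, A, B, D, E, J, G]
After 3 (swap(5, 1)): [H, B, I, C, A, F, D, E, J, G]
After 4 (reverse(4, 5)): [H, B, I, C, F, A, D, E, J, G]
After 5 (swap(8, 4)): [H, B, I, C, J, A, D, E, F, G]
After 6 (reverse(8, 9)): [H, B, I, C, J, A, D, E, G, F]
After 7 (reverse(7, 9)): [H, B, I, C, J, A, D, F, G, E]
After 8 (swap(7, 5)): [H, B, I, C, J, F, D, A, G, E]
After 9 (reverse(5, 8)): [H, B, I, C, J, G, A, D, F, E]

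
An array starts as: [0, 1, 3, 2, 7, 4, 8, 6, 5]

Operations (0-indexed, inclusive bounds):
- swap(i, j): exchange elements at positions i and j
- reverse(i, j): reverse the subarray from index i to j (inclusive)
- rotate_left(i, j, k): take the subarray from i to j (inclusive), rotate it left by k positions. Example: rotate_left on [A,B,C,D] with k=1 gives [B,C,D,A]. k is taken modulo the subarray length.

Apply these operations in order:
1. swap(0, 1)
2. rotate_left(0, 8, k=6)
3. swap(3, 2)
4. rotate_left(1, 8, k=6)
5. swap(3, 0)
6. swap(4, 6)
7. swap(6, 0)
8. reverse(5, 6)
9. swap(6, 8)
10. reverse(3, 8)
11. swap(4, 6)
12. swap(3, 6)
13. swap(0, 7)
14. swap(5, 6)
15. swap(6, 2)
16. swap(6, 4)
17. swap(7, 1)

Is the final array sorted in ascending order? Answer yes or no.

Answer: yes

Derivation:
After 1 (swap(0, 1)): [1, 0, 3, 2, 7, 4, 8, 6, 5]
After 2 (rotate_left(0, 8, k=6)): [8, 6, 5, 1, 0, 3, 2, 7, 4]
After 3 (swap(3, 2)): [8, 6, 1, 5, 0, 3, 2, 7, 4]
After 4 (rotate_left(1, 8, k=6)): [8, 7, 4, 6, 1, 5, 0, 3, 2]
After 5 (swap(3, 0)): [6, 7, 4, 8, 1, 5, 0, 3, 2]
After 6 (swap(4, 6)): [6, 7, 4, 8, 0, 5, 1, 3, 2]
After 7 (swap(6, 0)): [1, 7, 4, 8, 0, 5, 6, 3, 2]
After 8 (reverse(5, 6)): [1, 7, 4, 8, 0, 6, 5, 3, 2]
After 9 (swap(6, 8)): [1, 7, 4, 8, 0, 6, 2, 3, 5]
After 10 (reverse(3, 8)): [1, 7, 4, 5, 3, 2, 6, 0, 8]
After 11 (swap(4, 6)): [1, 7, 4, 5, 6, 2, 3, 0, 8]
After 12 (swap(3, 6)): [1, 7, 4, 3, 6, 2, 5, 0, 8]
After 13 (swap(0, 7)): [0, 7, 4, 3, 6, 2, 5, 1, 8]
After 14 (swap(5, 6)): [0, 7, 4, 3, 6, 5, 2, 1, 8]
After 15 (swap(6, 2)): [0, 7, 2, 3, 6, 5, 4, 1, 8]
After 16 (swap(6, 4)): [0, 7, 2, 3, 4, 5, 6, 1, 8]
After 17 (swap(7, 1)): [0, 1, 2, 3, 4, 5, 6, 7, 8]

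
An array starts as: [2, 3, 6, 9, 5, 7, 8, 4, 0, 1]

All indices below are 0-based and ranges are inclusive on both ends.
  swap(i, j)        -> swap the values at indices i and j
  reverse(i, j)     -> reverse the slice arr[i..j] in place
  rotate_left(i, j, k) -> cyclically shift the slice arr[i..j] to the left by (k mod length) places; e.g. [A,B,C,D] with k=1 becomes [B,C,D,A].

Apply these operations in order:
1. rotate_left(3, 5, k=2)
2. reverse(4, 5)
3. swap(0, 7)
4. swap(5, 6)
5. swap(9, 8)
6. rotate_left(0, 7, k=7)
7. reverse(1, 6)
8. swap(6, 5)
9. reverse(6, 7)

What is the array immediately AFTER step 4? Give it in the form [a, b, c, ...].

Answer: [4, 3, 6, 7, 5, 8, 9, 2, 0, 1]

Derivation:
After 1 (rotate_left(3, 5, k=2)): [2, 3, 6, 7, 9, 5, 8, 4, 0, 1]
After 2 (reverse(4, 5)): [2, 3, 6, 7, 5, 9, 8, 4, 0, 1]
After 3 (swap(0, 7)): [4, 3, 6, 7, 5, 9, 8, 2, 0, 1]
After 4 (swap(5, 6)): [4, 3, 6, 7, 5, 8, 9, 2, 0, 1]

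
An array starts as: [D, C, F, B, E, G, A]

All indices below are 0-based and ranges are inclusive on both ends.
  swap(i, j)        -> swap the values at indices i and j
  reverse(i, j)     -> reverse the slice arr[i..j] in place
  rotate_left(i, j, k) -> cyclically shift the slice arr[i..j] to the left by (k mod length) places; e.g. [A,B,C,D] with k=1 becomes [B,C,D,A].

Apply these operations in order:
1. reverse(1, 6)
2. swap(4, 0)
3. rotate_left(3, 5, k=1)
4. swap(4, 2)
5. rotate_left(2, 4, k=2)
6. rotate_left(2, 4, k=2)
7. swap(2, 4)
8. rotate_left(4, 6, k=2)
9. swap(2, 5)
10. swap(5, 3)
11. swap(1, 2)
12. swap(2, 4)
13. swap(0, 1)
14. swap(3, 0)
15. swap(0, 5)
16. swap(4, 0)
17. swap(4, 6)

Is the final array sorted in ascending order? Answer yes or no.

Answer: yes

Derivation:
After 1 (reverse(1, 6)): [D, A, G, E, B, F, C]
After 2 (swap(4, 0)): [B, A, G, E, D, F, C]
After 3 (rotate_left(3, 5, k=1)): [B, A, G, D, F, E, C]
After 4 (swap(4, 2)): [B, A, F, D, G, E, C]
After 5 (rotate_left(2, 4, k=2)): [B, A, G, F, D, E, C]
After 6 (rotate_left(2, 4, k=2)): [B, A, D, G, F, E, C]
After 7 (swap(2, 4)): [B, A, F, G, D, E, C]
After 8 (rotate_left(4, 6, k=2)): [B, A, F, G, C, D, E]
After 9 (swap(2, 5)): [B, A, D, G, C, F, E]
After 10 (swap(5, 3)): [B, A, D, F, C, G, E]
After 11 (swap(1, 2)): [B, D, A, F, C, G, E]
After 12 (swap(2, 4)): [B, D, C, F, A, G, E]
After 13 (swap(0, 1)): [D, B, C, F, A, G, E]
After 14 (swap(3, 0)): [F, B, C, D, A, G, E]
After 15 (swap(0, 5)): [G, B, C, D, A, F, E]
After 16 (swap(4, 0)): [A, B, C, D, G, F, E]
After 17 (swap(4, 6)): [A, B, C, D, E, F, G]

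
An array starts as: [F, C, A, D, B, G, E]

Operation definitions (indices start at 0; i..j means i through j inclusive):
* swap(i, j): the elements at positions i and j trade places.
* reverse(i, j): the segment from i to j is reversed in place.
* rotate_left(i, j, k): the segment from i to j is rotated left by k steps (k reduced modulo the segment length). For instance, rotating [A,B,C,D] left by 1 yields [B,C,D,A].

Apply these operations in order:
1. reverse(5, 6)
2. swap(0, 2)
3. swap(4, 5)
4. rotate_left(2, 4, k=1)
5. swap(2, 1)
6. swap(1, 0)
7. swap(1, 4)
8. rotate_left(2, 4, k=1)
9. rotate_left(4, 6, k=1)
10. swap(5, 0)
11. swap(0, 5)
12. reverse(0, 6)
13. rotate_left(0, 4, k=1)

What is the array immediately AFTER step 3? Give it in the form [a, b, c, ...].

Answer: [A, C, F, D, E, B, G]

Derivation:
After 1 (reverse(5, 6)): [F, C, A, D, B, E, G]
After 2 (swap(0, 2)): [A, C, F, D, B, E, G]
After 3 (swap(4, 5)): [A, C, F, D, E, B, G]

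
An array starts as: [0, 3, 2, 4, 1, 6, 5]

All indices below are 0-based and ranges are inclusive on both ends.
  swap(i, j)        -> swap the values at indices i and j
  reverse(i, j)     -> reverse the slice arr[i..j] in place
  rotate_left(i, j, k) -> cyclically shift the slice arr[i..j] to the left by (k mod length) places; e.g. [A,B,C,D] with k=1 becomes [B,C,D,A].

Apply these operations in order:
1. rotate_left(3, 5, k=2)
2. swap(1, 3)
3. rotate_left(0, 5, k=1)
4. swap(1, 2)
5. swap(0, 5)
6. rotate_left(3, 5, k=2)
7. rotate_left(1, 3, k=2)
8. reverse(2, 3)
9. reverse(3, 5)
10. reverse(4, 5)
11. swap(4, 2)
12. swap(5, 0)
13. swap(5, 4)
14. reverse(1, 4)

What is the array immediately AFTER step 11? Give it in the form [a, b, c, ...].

After 1 (rotate_left(3, 5, k=2)): [0, 3, 2, 6, 4, 1, 5]
After 2 (swap(1, 3)): [0, 6, 2, 3, 4, 1, 5]
After 3 (rotate_left(0, 5, k=1)): [6, 2, 3, 4, 1, 0, 5]
After 4 (swap(1, 2)): [6, 3, 2, 4, 1, 0, 5]
After 5 (swap(0, 5)): [0, 3, 2, 4, 1, 6, 5]
After 6 (rotate_left(3, 5, k=2)): [0, 3, 2, 6, 4, 1, 5]
After 7 (rotate_left(1, 3, k=2)): [0, 6, 3, 2, 4, 1, 5]
After 8 (reverse(2, 3)): [0, 6, 2, 3, 4, 1, 5]
After 9 (reverse(3, 5)): [0, 6, 2, 1, 4, 3, 5]
After 10 (reverse(4, 5)): [0, 6, 2, 1, 3, 4, 5]
After 11 (swap(4, 2)): [0, 6, 3, 1, 2, 4, 5]

Answer: [0, 6, 3, 1, 2, 4, 5]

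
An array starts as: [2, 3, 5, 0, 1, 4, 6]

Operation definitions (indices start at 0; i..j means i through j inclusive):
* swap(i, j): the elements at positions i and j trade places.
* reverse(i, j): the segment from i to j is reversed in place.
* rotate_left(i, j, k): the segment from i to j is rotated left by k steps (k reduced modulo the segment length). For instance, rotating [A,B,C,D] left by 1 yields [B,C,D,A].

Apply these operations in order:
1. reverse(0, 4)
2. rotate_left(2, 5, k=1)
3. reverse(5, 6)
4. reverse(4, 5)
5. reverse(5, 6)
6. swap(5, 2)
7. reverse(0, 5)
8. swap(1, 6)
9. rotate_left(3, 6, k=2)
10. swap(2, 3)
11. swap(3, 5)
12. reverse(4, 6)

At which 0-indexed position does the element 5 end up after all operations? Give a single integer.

Answer: 3

Derivation:
After 1 (reverse(0, 4)): [1, 0, 5, 3, 2, 4, 6]
After 2 (rotate_left(2, 5, k=1)): [1, 0, 3, 2, 4, 5, 6]
After 3 (reverse(5, 6)): [1, 0, 3, 2, 4, 6, 5]
After 4 (reverse(4, 5)): [1, 0, 3, 2, 6, 4, 5]
After 5 (reverse(5, 6)): [1, 0, 3, 2, 6, 5, 4]
After 6 (swap(5, 2)): [1, 0, 5, 2, 6, 3, 4]
After 7 (reverse(0, 5)): [3, 6, 2, 5, 0, 1, 4]
After 8 (swap(1, 6)): [3, 4, 2, 5, 0, 1, 6]
After 9 (rotate_left(3, 6, k=2)): [3, 4, 2, 1, 6, 5, 0]
After 10 (swap(2, 3)): [3, 4, 1, 2, 6, 5, 0]
After 11 (swap(3, 5)): [3, 4, 1, 5, 6, 2, 0]
After 12 (reverse(4, 6)): [3, 4, 1, 5, 0, 2, 6]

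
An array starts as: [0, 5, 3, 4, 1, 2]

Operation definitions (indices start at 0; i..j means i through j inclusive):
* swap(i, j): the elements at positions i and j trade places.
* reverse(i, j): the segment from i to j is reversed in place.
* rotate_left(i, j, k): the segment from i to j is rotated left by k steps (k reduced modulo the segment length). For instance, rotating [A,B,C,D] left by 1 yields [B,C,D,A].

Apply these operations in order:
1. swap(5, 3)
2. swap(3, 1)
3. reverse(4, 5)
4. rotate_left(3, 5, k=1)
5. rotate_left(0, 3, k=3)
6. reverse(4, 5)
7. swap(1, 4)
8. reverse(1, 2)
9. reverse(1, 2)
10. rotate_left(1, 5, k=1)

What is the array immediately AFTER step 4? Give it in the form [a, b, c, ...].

Answer: [0, 2, 3, 4, 1, 5]

Derivation:
After 1 (swap(5, 3)): [0, 5, 3, 2, 1, 4]
After 2 (swap(3, 1)): [0, 2, 3, 5, 1, 4]
After 3 (reverse(4, 5)): [0, 2, 3, 5, 4, 1]
After 4 (rotate_left(3, 5, k=1)): [0, 2, 3, 4, 1, 5]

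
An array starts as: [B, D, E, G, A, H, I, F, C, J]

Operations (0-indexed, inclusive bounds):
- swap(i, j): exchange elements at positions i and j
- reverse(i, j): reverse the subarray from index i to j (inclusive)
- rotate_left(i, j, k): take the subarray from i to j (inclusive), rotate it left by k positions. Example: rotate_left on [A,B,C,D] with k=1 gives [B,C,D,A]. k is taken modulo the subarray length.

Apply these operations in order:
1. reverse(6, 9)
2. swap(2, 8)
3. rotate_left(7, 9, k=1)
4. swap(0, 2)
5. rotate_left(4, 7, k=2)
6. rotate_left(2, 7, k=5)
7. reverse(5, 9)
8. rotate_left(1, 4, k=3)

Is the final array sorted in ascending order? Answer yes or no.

After 1 (reverse(6, 9)): [B, D, E, G, A, H, J, C, F, I]
After 2 (swap(2, 8)): [B, D, F, G, A, H, J, C, E, I]
After 3 (rotate_left(7, 9, k=1)): [B, D, F, G, A, H, J, E, I, C]
After 4 (swap(0, 2)): [F, D, B, G, A, H, J, E, I, C]
After 5 (rotate_left(4, 7, k=2)): [F, D, B, G, J, E, A, H, I, C]
After 6 (rotate_left(2, 7, k=5)): [F, D, H, B, G, J, E, A, I, C]
After 7 (reverse(5, 9)): [F, D, H, B, G, C, I, A, E, J]
After 8 (rotate_left(1, 4, k=3)): [F, G, D, H, B, C, I, A, E, J]

Answer: no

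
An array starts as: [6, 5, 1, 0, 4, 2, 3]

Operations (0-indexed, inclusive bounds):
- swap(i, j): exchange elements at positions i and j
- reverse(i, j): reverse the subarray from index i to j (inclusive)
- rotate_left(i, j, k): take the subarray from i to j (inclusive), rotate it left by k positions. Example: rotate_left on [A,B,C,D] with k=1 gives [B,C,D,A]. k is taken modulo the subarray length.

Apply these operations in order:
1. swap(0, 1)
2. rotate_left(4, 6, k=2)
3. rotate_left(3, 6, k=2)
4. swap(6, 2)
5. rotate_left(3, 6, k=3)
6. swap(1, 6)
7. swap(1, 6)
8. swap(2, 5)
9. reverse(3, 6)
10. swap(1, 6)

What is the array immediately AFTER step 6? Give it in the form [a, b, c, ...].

After 1 (swap(0, 1)): [5, 6, 1, 0, 4, 2, 3]
After 2 (rotate_left(4, 6, k=2)): [5, 6, 1, 0, 3, 4, 2]
After 3 (rotate_left(3, 6, k=2)): [5, 6, 1, 4, 2, 0, 3]
After 4 (swap(6, 2)): [5, 6, 3, 4, 2, 0, 1]
After 5 (rotate_left(3, 6, k=3)): [5, 6, 3, 1, 4, 2, 0]
After 6 (swap(1, 6)): [5, 0, 3, 1, 4, 2, 6]

Answer: [5, 0, 3, 1, 4, 2, 6]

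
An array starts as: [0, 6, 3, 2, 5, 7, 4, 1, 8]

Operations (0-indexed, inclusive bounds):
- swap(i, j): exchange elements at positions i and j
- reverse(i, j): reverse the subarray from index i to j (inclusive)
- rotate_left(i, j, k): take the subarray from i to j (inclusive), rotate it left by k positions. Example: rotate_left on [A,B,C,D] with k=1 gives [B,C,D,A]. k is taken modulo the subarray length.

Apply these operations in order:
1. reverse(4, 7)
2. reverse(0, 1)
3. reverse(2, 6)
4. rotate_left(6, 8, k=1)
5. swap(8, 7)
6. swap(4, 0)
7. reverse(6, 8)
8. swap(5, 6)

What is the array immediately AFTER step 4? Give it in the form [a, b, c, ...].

After 1 (reverse(4, 7)): [0, 6, 3, 2, 1, 4, 7, 5, 8]
After 2 (reverse(0, 1)): [6, 0, 3, 2, 1, 4, 7, 5, 8]
After 3 (reverse(2, 6)): [6, 0, 7, 4, 1, 2, 3, 5, 8]
After 4 (rotate_left(6, 8, k=1)): [6, 0, 7, 4, 1, 2, 5, 8, 3]

Answer: [6, 0, 7, 4, 1, 2, 5, 8, 3]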